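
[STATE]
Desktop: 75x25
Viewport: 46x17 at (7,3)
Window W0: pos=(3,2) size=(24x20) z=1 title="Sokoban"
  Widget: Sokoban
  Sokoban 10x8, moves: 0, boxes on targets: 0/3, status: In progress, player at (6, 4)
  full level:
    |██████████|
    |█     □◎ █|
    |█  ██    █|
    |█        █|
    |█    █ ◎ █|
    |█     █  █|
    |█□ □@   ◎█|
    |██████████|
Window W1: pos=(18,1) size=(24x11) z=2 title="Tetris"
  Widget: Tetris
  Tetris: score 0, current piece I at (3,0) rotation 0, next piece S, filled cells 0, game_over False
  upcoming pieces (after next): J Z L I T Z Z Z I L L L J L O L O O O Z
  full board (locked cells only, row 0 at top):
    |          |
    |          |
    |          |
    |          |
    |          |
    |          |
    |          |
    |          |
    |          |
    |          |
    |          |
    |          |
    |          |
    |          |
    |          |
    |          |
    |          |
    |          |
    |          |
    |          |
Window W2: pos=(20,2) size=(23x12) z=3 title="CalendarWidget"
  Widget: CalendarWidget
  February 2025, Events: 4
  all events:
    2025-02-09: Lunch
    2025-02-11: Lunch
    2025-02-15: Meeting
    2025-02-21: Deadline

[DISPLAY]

koban      ┠─┃ CalendarWidget      ┃          
───────────┃ ┠─────────────────────┨          
███████    ┃ ┃    February 2025    ┃          
   □◎ █    ┃ ┃Mo Tu We Th Fr Sa Su ┃          
██    █    ┃ ┃                1  2 ┃          
      █    ┃ ┃ 3  4  5  6  7  8  9*┃          
  █ ◎ █    ┃ ┃10 11* 12 13 14 15* 1┃          
   █  █    ┃ ┃17 18 19 20 21* 22 23┃          
□@   ◎█    ┗━┃24 25 26 27 28       ┃          
███████      ┃                     ┃          
es: 0  0/3   ┗━━━━━━━━━━━━━━━━━━━━━┛          
                   ┃                          
                   ┃                          
                   ┃                          
                   ┃                          
                   ┃                          
                   ┃                          


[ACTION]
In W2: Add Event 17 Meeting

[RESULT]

koban      ┠─┃ CalendarWidget      ┃          
───────────┃ ┠─────────────────────┨          
███████    ┃ ┃    February 2025    ┃          
   □◎ █    ┃ ┃Mo Tu We Th Fr Sa Su ┃          
██    █    ┃ ┃                1  2 ┃          
      █    ┃ ┃ 3  4  5  6  7  8  9*┃          
  █ ◎ █    ┃ ┃10 11* 12 13 14 15* 1┃          
   █  █    ┃ ┃17* 18 19 20 21* 22 2┃          
□@   ◎█    ┗━┃24 25 26 27 28       ┃          
███████      ┃                     ┃          
es: 0  0/3   ┗━━━━━━━━━━━━━━━━━━━━━┛          
                   ┃                          
                   ┃                          
                   ┃                          
                   ┃                          
                   ┃                          
                   ┃                          


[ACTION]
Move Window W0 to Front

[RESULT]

koban              ┃darWidget      ┃          
───────────────────┨───────────────┨          
███████            ┃bruary 2025    ┃          
   □◎ █            ┃We Th Fr Sa Su ┃          
██    █            ┃          1  2 ┃          
      █            ┃ 5  6  7  8  9*┃          
  █ ◎ █            ┃ 12 13 14 15* 1┃          
   █  █            ┃ 19 20 21* 22 2┃          
□@   ◎█            ┃26 27 28       ┃          
███████            ┃               ┃          
es: 0  0/3         ┃━━━━━━━━━━━━━━━┛          
                   ┃                          
                   ┃                          
                   ┃                          
                   ┃                          
                   ┃                          
                   ┃                          


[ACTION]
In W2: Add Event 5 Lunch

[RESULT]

koban              ┃darWidget      ┃          
───────────────────┨───────────────┨          
███████            ┃bruary 2025    ┃          
   □◎ █            ┃We Th Fr Sa Su ┃          
██    █            ┃          1  2 ┃          
      █            ┃ 5*  6  7  8  9┃          
  █ ◎ █            ┃ 12 13 14 15* 1┃          
   █  █            ┃ 19 20 21* 22 2┃          
□@   ◎█            ┃26 27 28       ┃          
███████            ┃               ┃          
es: 0  0/3         ┃━━━━━━━━━━━━━━━┛          
                   ┃                          
                   ┃                          
                   ┃                          
                   ┃                          
                   ┃                          
                   ┃                          


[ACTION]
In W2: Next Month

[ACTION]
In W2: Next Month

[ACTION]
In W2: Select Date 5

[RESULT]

koban              ┃darWidget      ┃          
───────────────────┨───────────────┨          
███████            ┃April 2025     ┃          
   □◎ █            ┃We Th Fr Sa Su ┃          
██    █            ┃ 2  3  4 [ 5]  ┃          
      █            ┃ 9 10 11 12 13 ┃          
  █ ◎ █            ┃16 17 18 19 20 ┃          
   █  █            ┃23 24 25 26 27 ┃          
□@   ◎█            ┃30             ┃          
███████            ┃               ┃          
es: 0  0/3         ┃━━━━━━━━━━━━━━━┛          
                   ┃                          
                   ┃                          
                   ┃                          
                   ┃                          
                   ┃                          
                   ┃                          


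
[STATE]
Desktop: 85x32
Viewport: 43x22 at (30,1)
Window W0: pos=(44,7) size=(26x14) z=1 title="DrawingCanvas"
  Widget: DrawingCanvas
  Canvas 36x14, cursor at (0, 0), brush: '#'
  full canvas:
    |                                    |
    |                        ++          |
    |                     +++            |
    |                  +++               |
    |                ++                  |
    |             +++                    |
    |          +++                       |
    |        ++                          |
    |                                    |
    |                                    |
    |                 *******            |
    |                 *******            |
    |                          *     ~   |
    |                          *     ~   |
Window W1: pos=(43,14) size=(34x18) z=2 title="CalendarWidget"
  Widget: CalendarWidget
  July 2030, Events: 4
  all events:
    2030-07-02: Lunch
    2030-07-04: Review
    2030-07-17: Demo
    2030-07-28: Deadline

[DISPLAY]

                                           
                                           
                                           
                                           
                                           
                                           
              ┏━━━━━━━━━━━━━━━━━━━━━━━━┓   
              ┃ DrawingCanvas          ┃   
              ┠────────────────────────┨   
              ┃+                       ┃   
              ┃                        ┃   
              ┃                     +++┃   
              ┃                  +++   ┃   
             ┏━━━━━━━━━━━━━━━━━━━━━━━━━━━━━
             ┃ CalendarWidget              
             ┠─────────────────────────────
             ┃           July 2030         
             ┃Mo Tu We Th Fr Sa Su         
             ┃ 1  2*  3  4*  5  6  7       
             ┃ 8  9 10 11 12 13 14         
             ┃15 16 17* 18 19 20 21        
             ┃22 23 24 25 26 27 28*        


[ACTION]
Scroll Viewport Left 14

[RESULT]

                                           
                                           
                                           
                                           
                                           
                                           
                            ┏━━━━━━━━━━━━━━
                            ┃ DrawingCanvas
                            ┠──────────────
                            ┃+             
                            ┃              
                            ┃              
                            ┃              
                           ┏━━━━━━━━━━━━━━━
                           ┃ CalendarWidget
                           ┠───────────────
                           ┃           July
                           ┃Mo Tu We Th Fr 
                           ┃ 1  2*  3  4*  
                           ┃ 8  9 10 11 12 
                           ┃15 16 17* 18 19
                           ┃22 23 24 25 26 


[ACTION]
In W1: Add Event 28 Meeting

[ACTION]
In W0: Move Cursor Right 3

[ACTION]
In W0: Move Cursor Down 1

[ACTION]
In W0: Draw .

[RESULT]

                                           
                                           
                                           
                                           
                                           
                                           
                            ┏━━━━━━━━━━━━━━
                            ┃ DrawingCanvas
                            ┠──────────────
                            ┃              
                            ┃   .          
                            ┃              
                            ┃              
                           ┏━━━━━━━━━━━━━━━
                           ┃ CalendarWidget
                           ┠───────────────
                           ┃           July
                           ┃Mo Tu We Th Fr 
                           ┃ 1  2*  3  4*  
                           ┃ 8  9 10 11 12 
                           ┃15 16 17* 18 19
                           ┃22 23 24 25 26 


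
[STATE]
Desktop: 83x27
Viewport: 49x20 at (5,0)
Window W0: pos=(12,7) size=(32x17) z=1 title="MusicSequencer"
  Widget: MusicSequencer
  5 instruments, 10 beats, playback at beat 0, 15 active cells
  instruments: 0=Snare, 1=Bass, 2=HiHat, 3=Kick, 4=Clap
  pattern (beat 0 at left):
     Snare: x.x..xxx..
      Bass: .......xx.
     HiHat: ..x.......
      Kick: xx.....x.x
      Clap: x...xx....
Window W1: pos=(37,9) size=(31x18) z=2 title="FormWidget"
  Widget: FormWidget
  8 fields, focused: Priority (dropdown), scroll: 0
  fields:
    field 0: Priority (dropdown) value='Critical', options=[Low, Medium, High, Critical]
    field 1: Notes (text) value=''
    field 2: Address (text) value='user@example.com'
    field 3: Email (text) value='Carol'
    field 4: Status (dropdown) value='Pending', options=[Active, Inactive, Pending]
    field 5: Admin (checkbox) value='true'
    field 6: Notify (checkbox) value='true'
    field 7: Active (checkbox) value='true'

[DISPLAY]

                                                 
                                                 
                                                 
                                                 
                                                 
                                                 
                                                 
       ┏━━━━━━━━━━━━━━━━━━━━━━━━━━━━━━┓          
       ┃ MusicSequencer               ┃          
       ┠────────────────────────┏━━━━━━━━━━━━━━━━
       ┃      ▼123456789        ┃ FormWidget     
       ┃ Snare█·█··███··        ┠────────────────
       ┃  Bass·······██·        ┃> Priority:   [C
       ┃ HiHat··█·······        ┃  Notes:      [ 
       ┃  Kick██·····█·█        ┃  Address:    [u
       ┃  Clap█···██····        ┃  Email:      [C
       ┃                        ┃  Status:     [P
       ┃                        ┃  Admin:      [x
       ┃                        ┃  Notify:     [x
       ┃                        ┃  Active:     [x


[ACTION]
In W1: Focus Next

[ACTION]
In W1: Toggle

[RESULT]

                                                 
                                                 
                                                 
                                                 
                                                 
                                                 
                                                 
       ┏━━━━━━━━━━━━━━━━━━━━━━━━━━━━━━┓          
       ┃ MusicSequencer               ┃          
       ┠────────────────────────┏━━━━━━━━━━━━━━━━
       ┃      ▼123456789        ┃ FormWidget     
       ┃ Snare█·█··███··        ┠────────────────
       ┃  Bass·······██·        ┃  Priority:   [C
       ┃ HiHat··█·······        ┃> Notes:      [ 
       ┃  Kick██·····█·█        ┃  Address:    [u
       ┃  Clap█···██····        ┃  Email:      [C
       ┃                        ┃  Status:     [P
       ┃                        ┃  Admin:      [x
       ┃                        ┃  Notify:     [x
       ┃                        ┃  Active:     [x


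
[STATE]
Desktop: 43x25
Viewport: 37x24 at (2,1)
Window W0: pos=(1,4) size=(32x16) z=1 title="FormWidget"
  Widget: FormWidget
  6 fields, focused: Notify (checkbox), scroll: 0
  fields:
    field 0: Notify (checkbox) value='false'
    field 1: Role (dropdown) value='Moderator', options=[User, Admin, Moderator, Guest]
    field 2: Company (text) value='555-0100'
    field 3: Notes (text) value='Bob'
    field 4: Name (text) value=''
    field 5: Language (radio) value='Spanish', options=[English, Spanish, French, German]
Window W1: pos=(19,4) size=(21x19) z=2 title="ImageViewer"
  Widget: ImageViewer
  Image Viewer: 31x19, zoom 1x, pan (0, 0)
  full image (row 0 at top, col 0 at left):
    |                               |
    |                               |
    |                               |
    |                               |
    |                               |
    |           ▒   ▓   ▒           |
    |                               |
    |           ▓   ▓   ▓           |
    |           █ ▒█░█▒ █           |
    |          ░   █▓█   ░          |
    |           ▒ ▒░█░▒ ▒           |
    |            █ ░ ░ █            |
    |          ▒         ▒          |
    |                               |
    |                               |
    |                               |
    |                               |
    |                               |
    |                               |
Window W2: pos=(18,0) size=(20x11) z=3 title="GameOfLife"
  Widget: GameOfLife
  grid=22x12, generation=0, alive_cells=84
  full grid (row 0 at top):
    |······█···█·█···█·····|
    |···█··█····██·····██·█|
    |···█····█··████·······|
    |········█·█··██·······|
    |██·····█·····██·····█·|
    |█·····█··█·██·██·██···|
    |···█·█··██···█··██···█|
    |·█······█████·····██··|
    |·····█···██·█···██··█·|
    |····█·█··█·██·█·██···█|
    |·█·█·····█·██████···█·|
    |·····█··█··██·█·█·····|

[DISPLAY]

                ┃ GameOfLife       ┃ 
                ┠──────────────────┨ 
                ┃Gen: 0            ┃ 
━━━━━━━━━━━━━━━━┃······█·█··██·····┃━
 FormWidget     ┃·····█·····██·····┃ 
────────────────┃····█··█·██·██·██·┃─
> Notify:     [ ┃·█·█··██···█··██··┃ 
  Role:       [M┃······█████·····██┃ 
  Company:    [5┃···█···██·█···██··┃ 
  Notes:      [B┗━━━━━━━━━━━━━━━━━━┛ 
  Name:       [  ┃                   
  Language:   ( )┃           ▒   ▓   
                 ┃                   
                 ┃           ▓   ▓   
                 ┃           █ ▒█░█▒ 
                 ┃          ░   █▓█  
                 ┃           ▒ ▒░█░▒ 
                 ┃            █ ░ ░ █
━━━━━━━━━━━━━━━━━┃          ▒        
                 ┃                   
                 ┃                   
                 ┗━━━━━━━━━━━━━━━━━━━
                                     
                                     


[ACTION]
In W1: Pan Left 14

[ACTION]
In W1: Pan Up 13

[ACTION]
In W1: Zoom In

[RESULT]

                ┃ GameOfLife       ┃ 
                ┠──────────────────┨ 
                ┃Gen: 0            ┃ 
━━━━━━━━━━━━━━━━┃······█·█··██·····┃━
 FormWidget     ┃·····█·····██·····┃ 
────────────────┃····█··█·██·██·██·┃─
> Notify:     [ ┃·█·█··██···█··██··┃ 
  Role:       [M┃······█████·····██┃ 
  Company:    [5┃···█···██·█···██··┃ 
  Notes:      [B┗━━━━━━━━━━━━━━━━━━┛ 
  Name:       [  ┃                   
  Language:   ( )┃                   
                 ┃                   
                 ┃                   
                 ┃                   
                 ┃                   
                 ┃                   
                 ┃                   
━━━━━━━━━━━━━━━━━┃                   
                 ┃                   
                 ┃                   
                 ┗━━━━━━━━━━━━━━━━━━━
                                     
                                     


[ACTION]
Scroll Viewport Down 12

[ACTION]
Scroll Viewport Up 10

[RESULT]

                ┏━━━━━━━━━━━━━━━━━━┓ 
                ┃ GameOfLife       ┃ 
                ┠──────────────────┨ 
                ┃Gen: 0            ┃ 
━━━━━━━━━━━━━━━━┃······█·█··██·····┃━
 FormWidget     ┃·····█·····██·····┃ 
────────────────┃····█··█·██·██·██·┃─
> Notify:     [ ┃·█·█··██···█··██··┃ 
  Role:       [M┃······█████·····██┃ 
  Company:    [5┃···█···██·█···██··┃ 
  Notes:      [B┗━━━━━━━━━━━━━━━━━━┛ 
  Name:       [  ┃                   
  Language:   ( )┃                   
                 ┃                   
                 ┃                   
                 ┃                   
                 ┃                   
                 ┃                   
                 ┃                   
━━━━━━━━━━━━━━━━━┃                   
                 ┃                   
                 ┃                   
                 ┗━━━━━━━━━━━━━━━━━━━
                                     


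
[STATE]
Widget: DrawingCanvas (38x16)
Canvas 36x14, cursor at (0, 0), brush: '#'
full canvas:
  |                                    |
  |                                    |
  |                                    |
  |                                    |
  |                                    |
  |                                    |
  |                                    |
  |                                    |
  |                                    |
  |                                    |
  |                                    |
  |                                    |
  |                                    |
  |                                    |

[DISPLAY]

+                                     
                                      
                                      
                                      
                                      
                                      
                                      
                                      
                                      
                                      
                                      
                                      
                                      
                                      
                                      
                                      


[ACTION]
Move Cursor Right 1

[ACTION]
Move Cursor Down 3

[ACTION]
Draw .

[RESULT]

                                      
                                      
                                      
 .                                    
                                      
                                      
                                      
                                      
                                      
                                      
                                      
                                      
                                      
                                      
                                      
                                      


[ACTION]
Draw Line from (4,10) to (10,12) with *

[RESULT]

                                      
                                      
                                      
 .                                    
          *                           
          *                           
           *                          
           *                          
           *                          
            *                         
            *                         
                                      
                                      
                                      
                                      
                                      


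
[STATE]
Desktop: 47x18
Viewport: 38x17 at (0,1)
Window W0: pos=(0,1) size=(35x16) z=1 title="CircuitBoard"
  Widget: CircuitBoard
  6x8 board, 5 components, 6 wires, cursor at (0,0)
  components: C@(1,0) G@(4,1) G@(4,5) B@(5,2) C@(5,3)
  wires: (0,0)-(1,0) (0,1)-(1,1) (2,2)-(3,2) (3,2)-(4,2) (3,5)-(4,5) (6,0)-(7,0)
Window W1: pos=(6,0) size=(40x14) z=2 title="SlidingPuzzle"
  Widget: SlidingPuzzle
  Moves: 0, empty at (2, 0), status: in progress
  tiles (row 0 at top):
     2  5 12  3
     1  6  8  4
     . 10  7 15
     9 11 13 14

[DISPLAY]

┏━━━━━┃ SlidingPuzzle                 
┃ Circ┠───────────────────────────────
┠─────┃┌────┬────┬────┬────┐          
┃   0 ┃│  2 │  5 │ 12 │  3 │          
┃0  [.┃├────┼────┼────┼────┤          
┃    │┃│  1 │  6 │  8 │  4 │          
┃1   C┃├────┼────┼────┼────┤          
┃     ┃│    │ 10 │  7 │ 15 │          
┃2    ┃├────┼────┼────┼────┤          
┃     ┃│  9 │ 11 │ 13 │ 14 │          
┃3    ┃└────┴────┴────┴────┘          
┃     ┃Moves: 0                       
┃4    ┗━━━━━━━━━━━━━━━━━━━━━━━━━━━━━━━
┃                                 ┃   
┃5           B   C                ┃   
┗━━━━━━━━━━━━━━━━━━━━━━━━━━━━━━━━━┛   
                                      


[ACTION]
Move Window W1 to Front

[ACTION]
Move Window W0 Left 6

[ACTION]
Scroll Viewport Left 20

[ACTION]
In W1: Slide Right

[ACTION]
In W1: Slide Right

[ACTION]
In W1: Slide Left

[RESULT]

┏━━━━━┃ SlidingPuzzle                 
┃ Circ┠───────────────────────────────
┠─────┃┌────┬────┬────┬────┐          
┃   0 ┃│  2 │  5 │ 12 │  3 │          
┃0  [.┃├────┼────┼────┼────┤          
┃    │┃│  1 │  6 │  8 │  4 │          
┃1   C┃├────┼────┼────┼────┤          
┃     ┃│ 10 │    │  7 │ 15 │          
┃2    ┃├────┼────┼────┼────┤          
┃     ┃│  9 │ 11 │ 13 │ 14 │          
┃3    ┃└────┴────┴────┴────┘          
┃     ┃Moves: 1                       
┃4    ┗━━━━━━━━━━━━━━━━━━━━━━━━━━━━━━━
┃                                 ┃   
┃5           B   C                ┃   
┗━━━━━━━━━━━━━━━━━━━━━━━━━━━━━━━━━┛   
                                      


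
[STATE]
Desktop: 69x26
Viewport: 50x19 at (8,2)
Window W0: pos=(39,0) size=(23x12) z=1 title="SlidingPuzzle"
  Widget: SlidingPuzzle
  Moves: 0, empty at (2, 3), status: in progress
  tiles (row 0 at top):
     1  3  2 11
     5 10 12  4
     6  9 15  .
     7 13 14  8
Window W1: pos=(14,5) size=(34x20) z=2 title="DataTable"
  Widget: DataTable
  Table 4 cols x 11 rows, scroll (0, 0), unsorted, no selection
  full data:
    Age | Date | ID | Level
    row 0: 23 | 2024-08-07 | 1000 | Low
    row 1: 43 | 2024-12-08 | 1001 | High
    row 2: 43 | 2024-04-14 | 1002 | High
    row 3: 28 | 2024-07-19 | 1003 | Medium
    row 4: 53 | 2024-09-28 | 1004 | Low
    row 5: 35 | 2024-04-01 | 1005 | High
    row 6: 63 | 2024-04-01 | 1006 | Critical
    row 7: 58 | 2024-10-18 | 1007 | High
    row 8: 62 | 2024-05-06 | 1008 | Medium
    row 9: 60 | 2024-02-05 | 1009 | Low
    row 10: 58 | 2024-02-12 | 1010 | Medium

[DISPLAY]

                               ┠──────────────────
                               ┃┌────┬────┬────┬──
                               ┃│  1 │  3 │  2 │ 1
      ┏━━━━━━━━━━━━━━━━━━━━━━━━━━━━━━━━┓──┼────┼──
      ┃ DataTable                      ┃0 │ 12 │  
      ┠────────────────────────────────┨──┼────┼──
      ┃Age│Date      │ID  │Level       ┃9 │ 15 │  
      ┃───┼──────────┼────┼────────    ┃──┼────┼──
      ┃23 │2024-08-07│1000│Low         ┃3 │ 14 │  
      ┃43 │2024-12-08│1001│High        ┃━━━━━━━━━━
      ┃43 │2024-04-14│1002│High        ┃          
      ┃28 │2024-07-19│1003│Medium      ┃          
      ┃53 │2024-09-28│1004│Low         ┃          
      ┃35 │2024-04-01│1005│High        ┃          
      ┃63 │2024-04-01│1006│Critical    ┃          
      ┃58 │2024-10-18│1007│High        ┃          
      ┃62 │2024-05-06│1008│Medium      ┃          
      ┃60 │2024-02-05│1009│Low         ┃          
      ┃58 │2024-02-12│1010│Medium      ┃          


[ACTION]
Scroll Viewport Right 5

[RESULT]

                          ┠─────────────────────┨ 
                          ┃┌────┬────┬────┬────┐┃ 
                          ┃│  1 │  3 │  2 │ 11 │┃ 
 ┏━━━━━━━━━━━━━━━━━━━━━━━━━━━━━━━━┓──┼────┼────┤┃ 
 ┃ DataTable                      ┃0 │ 12 │  4 │┃ 
 ┠────────────────────────────────┨──┼────┼────┤┃ 
 ┃Age│Date      │ID  │Level       ┃9 │ 15 │    │┃ 
 ┃───┼──────────┼────┼────────    ┃──┼────┼────┤┃ 
 ┃23 │2024-08-07│1000│Low         ┃3 │ 14 │  8 │┃ 
 ┃43 │2024-12-08│1001│High        ┃━━━━━━━━━━━━━┛ 
 ┃43 │2024-04-14│1002│High        ┃               
 ┃28 │2024-07-19│1003│Medium      ┃               
 ┃53 │2024-09-28│1004│Low         ┃               
 ┃35 │2024-04-01│1005│High        ┃               
 ┃63 │2024-04-01│1006│Critical    ┃               
 ┃58 │2024-10-18│1007│High        ┃               
 ┃62 │2024-05-06│1008│Medium      ┃               
 ┃60 │2024-02-05│1009│Low         ┃               
 ┃58 │2024-02-12│1010│Medium      ┃               


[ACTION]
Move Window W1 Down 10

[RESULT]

                          ┠─────────────────────┨ 
                          ┃┌────┬────┬────┬────┐┃ 
                          ┃│  1 │  3 │  2 │ 11 │┃ 
                          ┃├────┼────┼────┼────┤┃ 
 ┏━━━━━━━━━━━━━━━━━━━━━━━━━━━━━━━━┓0 │ 12 │  4 │┃ 
 ┃ DataTable                      ┃──┼────┼────┤┃ 
 ┠────────────────────────────────┨9 │ 15 │    │┃ 
 ┃Age│Date      │ID  │Level       ┃──┼────┼────┤┃ 
 ┃───┼──────────┼────┼────────    ┃3 │ 14 │  8 │┃ 
 ┃23 │2024-08-07│1000│Low         ┃━━━━━━━━━━━━━┛ 
 ┃43 │2024-12-08│1001│High        ┃               
 ┃43 │2024-04-14│1002│High        ┃               
 ┃28 │2024-07-19│1003│Medium      ┃               
 ┃53 │2024-09-28│1004│Low         ┃               
 ┃35 │2024-04-01│1005│High        ┃               
 ┃63 │2024-04-01│1006│Critical    ┃               
 ┃58 │2024-10-18│1007│High        ┃               
 ┃62 │2024-05-06│1008│Medium      ┃               
 ┃60 │2024-02-05│1009│Low         ┃               


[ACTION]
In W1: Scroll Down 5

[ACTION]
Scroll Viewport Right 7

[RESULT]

                    ┠─────────────────────┨       
                    ┃┌────┬────┬────┬────┐┃       
                    ┃│  1 │  3 │  2 │ 11 │┃       
                    ┃├────┼────┼────┼────┤┃       
━━━━━━━━━━━━━━━━━━━━━━━━━━━━┓0 │ 12 │  4 │┃       
aTable                      ┃──┼────┼────┤┃       
────────────────────────────┨9 │ 15 │    │┃       
Date      │ID  │Level       ┃──┼────┼────┤┃       
──────────┼────┼────────    ┃3 │ 14 │  8 │┃       
2024-08-07│1000│Low         ┃━━━━━━━━━━━━━┛       
2024-12-08│1001│High        ┃                     
2024-04-14│1002│High        ┃                     
2024-07-19│1003│Medium      ┃                     
2024-09-28│1004│Low         ┃                     
2024-04-01│1005│High        ┃                     
2024-04-01│1006│Critical    ┃                     
2024-10-18│1007│High        ┃                     
2024-05-06│1008│Medium      ┃                     
2024-02-05│1009│Low         ┃                     


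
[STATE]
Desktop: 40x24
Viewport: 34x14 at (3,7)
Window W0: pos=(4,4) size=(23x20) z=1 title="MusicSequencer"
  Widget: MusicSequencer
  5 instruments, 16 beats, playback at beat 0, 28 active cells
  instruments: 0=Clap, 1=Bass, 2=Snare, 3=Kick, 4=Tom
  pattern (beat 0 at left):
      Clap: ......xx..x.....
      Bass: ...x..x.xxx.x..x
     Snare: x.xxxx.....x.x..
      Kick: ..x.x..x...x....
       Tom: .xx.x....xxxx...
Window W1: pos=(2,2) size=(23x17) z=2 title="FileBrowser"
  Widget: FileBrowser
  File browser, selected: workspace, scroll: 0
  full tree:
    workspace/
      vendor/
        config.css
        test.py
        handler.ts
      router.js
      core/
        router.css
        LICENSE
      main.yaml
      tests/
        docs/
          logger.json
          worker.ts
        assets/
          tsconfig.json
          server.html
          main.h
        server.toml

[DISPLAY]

    router.js        ┃4┃          
    [+] core/        ┃·┃          
    main.yaml        ┃·┃          
    [+] tests/       ┃·┃          
                     ┃·┃          
                     ┃·┃          
                     ┃ ┃          
                     ┃ ┃          
                     ┃ ┃          
                     ┃ ┃          
                     ┃ ┃          
━━━━━━━━━━━━━━━━━━━━━┛ ┃          
 ┃                     ┃          
 ┃                     ┃          


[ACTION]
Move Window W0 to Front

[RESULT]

 ┃      ▼12345678901234┃          
 ┃  Clap······██··█····┃          
 ┃  Bass···█··█·███·█··┃          
 ┃ Snare█·████·····█·█·┃          
 ┃  Kick··█·█··█···█···┃          
 ┃   Tom·██·█····████··┃          
 ┃                     ┃          
 ┃                     ┃          
 ┃                     ┃          
 ┃                     ┃          
 ┃                     ┃          
━┃                     ┃          
 ┃                     ┃          
 ┃                     ┃          


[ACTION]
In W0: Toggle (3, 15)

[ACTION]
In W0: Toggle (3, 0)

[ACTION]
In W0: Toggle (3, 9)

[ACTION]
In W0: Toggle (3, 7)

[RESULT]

 ┃      ▼12345678901234┃          
 ┃  Clap······██··█····┃          
 ┃  Bass···█··█·███·█··┃          
 ┃ Snare█·████·····█·█·┃          
 ┃  Kick█·█·█····█·█···┃          
 ┃   Tom·██·█····████··┃          
 ┃                     ┃          
 ┃                     ┃          
 ┃                     ┃          
 ┃                     ┃          
 ┃                     ┃          
━┃                     ┃          
 ┃                     ┃          
 ┃                     ┃          


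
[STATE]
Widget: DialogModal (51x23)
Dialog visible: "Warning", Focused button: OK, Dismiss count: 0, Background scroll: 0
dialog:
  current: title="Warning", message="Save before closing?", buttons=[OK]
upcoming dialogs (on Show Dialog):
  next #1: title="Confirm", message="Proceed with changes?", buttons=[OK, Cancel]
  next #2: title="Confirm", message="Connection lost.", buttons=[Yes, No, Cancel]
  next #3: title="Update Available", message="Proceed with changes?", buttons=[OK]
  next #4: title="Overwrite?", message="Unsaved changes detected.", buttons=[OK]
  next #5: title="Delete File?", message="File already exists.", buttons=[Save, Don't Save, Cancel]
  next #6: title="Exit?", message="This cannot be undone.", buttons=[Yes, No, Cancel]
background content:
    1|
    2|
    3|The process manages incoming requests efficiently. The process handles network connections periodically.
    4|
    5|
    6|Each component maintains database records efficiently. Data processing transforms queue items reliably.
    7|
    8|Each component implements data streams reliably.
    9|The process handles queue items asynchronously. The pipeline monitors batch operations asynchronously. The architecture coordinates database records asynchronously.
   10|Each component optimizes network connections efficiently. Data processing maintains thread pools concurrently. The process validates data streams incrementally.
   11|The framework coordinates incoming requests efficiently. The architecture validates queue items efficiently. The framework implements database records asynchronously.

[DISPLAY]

                                                   
                                                   
The process manages incoming requests efficiently. 
                                                   
                                                   
Each component maintains database records efficient
                                                   
Each component implements data streams reliably.   
The process handles queue items asynchronously. The
Each componen┌──────────────────────┐ections effici
The framework│       Warning        │quests efficie
             │ Save before closing? │              
             │         [OK]         │              
             └──────────────────────┘              
                                                   
                                                   
                                                   
                                                   
                                                   
                                                   
                                                   
                                                   
                                                   


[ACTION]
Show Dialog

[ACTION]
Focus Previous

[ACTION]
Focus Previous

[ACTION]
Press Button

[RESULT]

                                                   
                                                   
The process manages incoming requests efficiently. 
                                                   
                                                   
Each component maintains database records efficient
                                                   
Each component implements data streams reliably.   
The process handles queue items asynchronously. The
Each component optimizes network connections effici
The framework coordinates incoming requests efficie
                                                   
                                                   
                                                   
                                                   
                                                   
                                                   
                                                   
                                                   
                                                   
                                                   
                                                   
                                                   
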